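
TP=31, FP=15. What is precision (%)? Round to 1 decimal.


Precision = TP / (TP + FP) * 100
= 31 / (31 + 15)
= 31 / 46
= 0.6739
= 67.4%

67.4


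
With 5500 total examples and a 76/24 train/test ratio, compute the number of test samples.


Train samples = 5500 * 76% = 4180
Test samples = 5500 - 4180
= 1320

1320


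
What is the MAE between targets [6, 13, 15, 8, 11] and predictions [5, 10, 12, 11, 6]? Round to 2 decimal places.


Absolute errors: [1, 3, 3, 3, 5]
Sum of absolute errors = 15
MAE = 15 / 5 = 3.00

3.00


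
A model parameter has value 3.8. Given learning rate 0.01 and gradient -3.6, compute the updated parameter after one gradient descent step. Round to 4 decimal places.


w_new = w_old - lr * gradient
= 3.8 - 0.01 * -3.6
= 3.8 - (-0.036)
= 3.8360

3.8360


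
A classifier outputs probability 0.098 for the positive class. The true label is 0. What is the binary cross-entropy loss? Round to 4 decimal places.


For y=0: Loss = -log(1-p)
= -log(1 - 0.098)
= -log(0.902)
= -(-0.1031)
= 0.1031

0.1031


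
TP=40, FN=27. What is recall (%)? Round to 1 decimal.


Recall = TP / (TP + FN) * 100
= 40 / (40 + 27)
= 40 / 67
= 0.597
= 59.7%

59.7


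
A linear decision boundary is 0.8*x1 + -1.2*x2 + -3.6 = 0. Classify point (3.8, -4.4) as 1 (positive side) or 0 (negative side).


Compute 0.8 * 3.8 + -1.2 * -4.4 + -3.6
= 3.04 + 5.28 + -3.6
= 4.72
Since 4.72 >= 0, the point is on the positive side.

1


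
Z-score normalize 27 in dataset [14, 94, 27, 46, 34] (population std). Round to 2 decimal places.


Mean = (14 + 94 + 27 + 46 + 34) / 5 = 43.0
Variance = sum((x_i - mean)^2) / n = 757.6
Std = sqrt(757.6) = 27.5245
Z = (x - mean) / std
= (27 - 43.0) / 27.5245
= -16.0 / 27.5245
= -0.58

-0.58


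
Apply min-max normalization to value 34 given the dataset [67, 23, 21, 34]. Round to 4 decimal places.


Min = 21, Max = 67
Range = 67 - 21 = 46
Scaled = (x - min) / (max - min)
= (34 - 21) / 46
= 13 / 46
= 0.2826

0.2826


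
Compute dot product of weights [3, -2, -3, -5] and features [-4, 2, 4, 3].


Element-wise products:
3 * -4 = -12
-2 * 2 = -4
-3 * 4 = -12
-5 * 3 = -15
Sum = -12 + -4 + -12 + -15
= -43

-43


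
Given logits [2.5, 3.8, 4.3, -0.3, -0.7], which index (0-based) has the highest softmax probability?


Softmax is a monotonic transformation, so it preserves the argmax.
We need to find the index of the maximum logit.
Index 0: 2.5
Index 1: 3.8
Index 2: 4.3
Index 3: -0.3
Index 4: -0.7
Maximum logit = 4.3 at index 2

2


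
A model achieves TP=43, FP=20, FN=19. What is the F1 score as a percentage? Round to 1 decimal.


Precision = TP / (TP + FP) = 43 / 63 = 0.6825
Recall = TP / (TP + FN) = 43 / 62 = 0.6935
F1 = 2 * P * R / (P + R)
= 2 * 0.6825 * 0.6935 / (0.6825 + 0.6935)
= 0.9467 / 1.3761
= 0.688
As percentage: 68.8%

68.8


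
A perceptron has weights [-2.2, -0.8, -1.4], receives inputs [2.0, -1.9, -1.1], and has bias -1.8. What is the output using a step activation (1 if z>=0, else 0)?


z = w . x + b
= -2.2*2.0 + -0.8*-1.9 + -1.4*-1.1 + -1.8
= -4.4 + 1.52 + 1.54 + -1.8
= -1.34 + -1.8
= -3.14
Since z = -3.14 < 0, output = 0

0


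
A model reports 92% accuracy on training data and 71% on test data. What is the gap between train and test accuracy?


Gap = train_accuracy - test_accuracy
= 92 - 71
= 21%
This large gap strongly indicates overfitting.

21


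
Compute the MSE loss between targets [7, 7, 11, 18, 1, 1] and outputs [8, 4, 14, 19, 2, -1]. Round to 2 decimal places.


Differences: [-1, 3, -3, -1, -1, 2]
Squared errors: [1, 9, 9, 1, 1, 4]
Sum of squared errors = 25
MSE = 25 / 6 = 4.17

4.17


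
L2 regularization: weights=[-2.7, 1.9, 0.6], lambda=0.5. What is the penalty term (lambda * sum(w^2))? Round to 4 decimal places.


Squaring each weight:
(-2.7)^2 = 7.29
1.9^2 = 3.61
0.6^2 = 0.36
Sum of squares = 11.26
Penalty = 0.5 * 11.26 = 5.6300

5.6300


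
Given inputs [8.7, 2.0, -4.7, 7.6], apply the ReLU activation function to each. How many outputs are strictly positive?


ReLU(x) = max(0, x) for each element:
ReLU(8.7) = 8.7
ReLU(2.0) = 2.0
ReLU(-4.7) = 0
ReLU(7.6) = 7.6
Active neurons (>0): 3

3


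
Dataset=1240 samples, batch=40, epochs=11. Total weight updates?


Iterations per epoch = 1240 / 40 = 31
Total updates = iterations_per_epoch * epochs
= 31 * 11
= 341

341


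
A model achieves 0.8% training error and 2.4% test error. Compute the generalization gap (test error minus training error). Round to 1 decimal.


Generalization gap = test_error - train_error
= 2.4 - 0.8
= 1.6%
A small gap suggests good generalization.

1.6


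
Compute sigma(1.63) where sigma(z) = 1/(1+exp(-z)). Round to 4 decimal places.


sigmoid(z) = 1 / (1 + exp(-z))
exp(-(1.63)) = exp(-1.63) = 0.1959
1 + 0.1959 = 1.1959
1 / 1.1959 = 0.8362

0.8362


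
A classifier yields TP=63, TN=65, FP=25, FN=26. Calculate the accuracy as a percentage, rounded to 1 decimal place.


Accuracy = (TP + TN) / (TP + TN + FP + FN) * 100
= (63 + 65) / (63 + 65 + 25 + 26)
= 128 / 179
= 0.7151
= 71.5%

71.5


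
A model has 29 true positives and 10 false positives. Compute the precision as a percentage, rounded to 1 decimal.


Precision = TP / (TP + FP) * 100
= 29 / (29 + 10)
= 29 / 39
= 0.7436
= 74.4%

74.4


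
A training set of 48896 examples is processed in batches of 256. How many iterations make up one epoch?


Iterations per epoch = dataset_size / batch_size
= 48896 / 256
= 191

191


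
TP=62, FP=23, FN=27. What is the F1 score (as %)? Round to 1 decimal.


Precision = TP / (TP + FP) = 62 / 85 = 0.7294
Recall = TP / (TP + FN) = 62 / 89 = 0.6966
F1 = 2 * P * R / (P + R)
= 2 * 0.7294 * 0.6966 / (0.7294 + 0.6966)
= 1.0163 / 1.426
= 0.7126
As percentage: 71.3%

71.3


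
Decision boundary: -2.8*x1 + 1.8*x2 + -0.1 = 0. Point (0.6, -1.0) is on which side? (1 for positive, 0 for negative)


Compute -2.8 * 0.6 + 1.8 * -1.0 + -0.1
= -1.68 + -1.8 + -0.1
= -3.58
Since -3.58 < 0, the point is on the negative side.

0


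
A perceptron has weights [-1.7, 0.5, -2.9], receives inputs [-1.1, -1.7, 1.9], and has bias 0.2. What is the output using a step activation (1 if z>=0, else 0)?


z = w . x + b
= -1.7*-1.1 + 0.5*-1.7 + -2.9*1.9 + 0.2
= 1.87 + -0.85 + -5.51 + 0.2
= -4.49 + 0.2
= -4.29
Since z = -4.29 < 0, output = 0

0


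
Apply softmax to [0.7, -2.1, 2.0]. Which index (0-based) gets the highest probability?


Softmax is a monotonic transformation, so it preserves the argmax.
We need to find the index of the maximum logit.
Index 0: 0.7
Index 1: -2.1
Index 2: 2.0
Maximum logit = 2.0 at index 2

2


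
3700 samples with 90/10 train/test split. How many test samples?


Train samples = 3700 * 90% = 3330
Test samples = 3700 - 3330
= 370

370


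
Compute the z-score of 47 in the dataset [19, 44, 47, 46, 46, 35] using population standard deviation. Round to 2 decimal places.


Mean = (19 + 44 + 47 + 46 + 46 + 35) / 6 = 39.5
Variance = sum((x_i - mean)^2) / n = 100.25
Std = sqrt(100.25) = 10.0125
Z = (x - mean) / std
= (47 - 39.5) / 10.0125
= 7.5 / 10.0125
= 0.75

0.75


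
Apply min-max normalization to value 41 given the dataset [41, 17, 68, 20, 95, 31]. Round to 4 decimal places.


Min = 17, Max = 95
Range = 95 - 17 = 78
Scaled = (x - min) / (max - min)
= (41 - 17) / 78
= 24 / 78
= 0.3077

0.3077


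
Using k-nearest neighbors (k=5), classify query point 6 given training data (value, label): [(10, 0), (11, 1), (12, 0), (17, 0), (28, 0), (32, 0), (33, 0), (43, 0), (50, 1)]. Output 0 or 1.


Distances from query 6:
Point 10 (class 0): distance = 4
Point 11 (class 1): distance = 5
Point 12 (class 0): distance = 6
Point 17 (class 0): distance = 11
Point 28 (class 0): distance = 22
K=5 nearest neighbors: classes = [0, 1, 0, 0, 0]
Votes for class 1: 1 / 5
Majority vote => class 0

0


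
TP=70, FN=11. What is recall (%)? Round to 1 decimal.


Recall = TP / (TP + FN) * 100
= 70 / (70 + 11)
= 70 / 81
= 0.8642
= 86.4%

86.4


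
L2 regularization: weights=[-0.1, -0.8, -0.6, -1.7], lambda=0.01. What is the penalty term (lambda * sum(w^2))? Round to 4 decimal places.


Squaring each weight:
(-0.1)^2 = 0.01
(-0.8)^2 = 0.64
(-0.6)^2 = 0.36
(-1.7)^2 = 2.89
Sum of squares = 3.9
Penalty = 0.01 * 3.9 = 0.0390

0.0390


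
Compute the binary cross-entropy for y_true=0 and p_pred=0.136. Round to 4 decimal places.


For y=0: Loss = -log(1-p)
= -log(1 - 0.136)
= -log(0.864)
= -(-0.1462)
= 0.1462

0.1462


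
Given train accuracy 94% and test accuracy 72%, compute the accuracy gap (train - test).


Gap = train_accuracy - test_accuracy
= 94 - 72
= 22%
This large gap strongly indicates overfitting.

22


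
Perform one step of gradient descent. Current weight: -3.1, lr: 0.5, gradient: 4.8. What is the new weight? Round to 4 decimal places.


w_new = w_old - lr * gradient
= -3.1 - 0.5 * 4.8
= -3.1 - (2.4)
= -5.5000

-5.5000


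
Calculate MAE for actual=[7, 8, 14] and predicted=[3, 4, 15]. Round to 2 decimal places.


Absolute errors: [4, 4, 1]
Sum of absolute errors = 9
MAE = 9 / 3 = 3.00

3.00


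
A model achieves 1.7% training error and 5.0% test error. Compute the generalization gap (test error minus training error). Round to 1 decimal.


Generalization gap = test_error - train_error
= 5.0 - 1.7
= 3.3%
A moderate gap.

3.3


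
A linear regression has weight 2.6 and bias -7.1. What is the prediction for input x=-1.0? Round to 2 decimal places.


y = 2.6 * -1.0 + (-7.1)
= -2.6 + (-7.1)
= -9.70

-9.70


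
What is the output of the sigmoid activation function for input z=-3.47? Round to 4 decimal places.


sigmoid(z) = 1 / (1 + exp(-z))
exp(-(-3.47)) = exp(3.47) = 32.1367
1 + 32.1367 = 33.1367
1 / 33.1367 = 0.0302

0.0302


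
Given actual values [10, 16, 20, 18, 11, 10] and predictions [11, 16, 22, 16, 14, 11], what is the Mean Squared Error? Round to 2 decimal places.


Differences: [-1, 0, -2, 2, -3, -1]
Squared errors: [1, 0, 4, 4, 9, 1]
Sum of squared errors = 19
MSE = 19 / 6 = 3.17

3.17


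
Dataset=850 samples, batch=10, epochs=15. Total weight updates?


Iterations per epoch = 850 / 10 = 85
Total updates = iterations_per_epoch * epochs
= 85 * 15
= 1275

1275


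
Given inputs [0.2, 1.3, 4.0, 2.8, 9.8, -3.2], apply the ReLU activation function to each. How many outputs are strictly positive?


ReLU(x) = max(0, x) for each element:
ReLU(0.2) = 0.2
ReLU(1.3) = 1.3
ReLU(4.0) = 4.0
ReLU(2.8) = 2.8
ReLU(9.8) = 9.8
ReLU(-3.2) = 0
Active neurons (>0): 5

5


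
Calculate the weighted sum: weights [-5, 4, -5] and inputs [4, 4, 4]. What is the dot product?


Element-wise products:
-5 * 4 = -20
4 * 4 = 16
-5 * 4 = -20
Sum = -20 + 16 + -20
= -24

-24


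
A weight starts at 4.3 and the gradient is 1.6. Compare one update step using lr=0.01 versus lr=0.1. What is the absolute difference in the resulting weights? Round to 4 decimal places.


With lr=0.01: w_new = 4.3 - 0.01 * 1.6 = 4.284
With lr=0.1: w_new = 4.3 - 0.1 * 1.6 = 4.14
Absolute difference = |4.284 - 4.14|
= 0.1440

0.1440


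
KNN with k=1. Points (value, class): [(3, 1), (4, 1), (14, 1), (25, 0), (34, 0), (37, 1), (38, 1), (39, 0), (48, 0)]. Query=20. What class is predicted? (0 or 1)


Distances from query 20:
Point 25 (class 0): distance = 5
K=1 nearest neighbors: classes = [0]
Votes for class 1: 0 / 1
Majority vote => class 0

0


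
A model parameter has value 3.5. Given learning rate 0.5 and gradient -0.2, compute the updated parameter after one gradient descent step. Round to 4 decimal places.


w_new = w_old - lr * gradient
= 3.5 - 0.5 * -0.2
= 3.5 - (-0.1)
= 3.6000

3.6000


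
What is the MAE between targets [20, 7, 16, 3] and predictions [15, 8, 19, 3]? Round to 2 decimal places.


Absolute errors: [5, 1, 3, 0]
Sum of absolute errors = 9
MAE = 9 / 4 = 2.25

2.25


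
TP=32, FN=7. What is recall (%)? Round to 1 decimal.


Recall = TP / (TP + FN) * 100
= 32 / (32 + 7)
= 32 / 39
= 0.8205
= 82.1%

82.1


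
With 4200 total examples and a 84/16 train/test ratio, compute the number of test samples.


Train samples = 4200 * 84% = 3528
Test samples = 4200 - 3528
= 672

672


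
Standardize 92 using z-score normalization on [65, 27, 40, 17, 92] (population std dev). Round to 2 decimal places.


Mean = (65 + 27 + 40 + 17 + 92) / 5 = 48.2
Variance = sum((x_i - mean)^2) / n = 738.16
Std = sqrt(738.16) = 27.1691
Z = (x - mean) / std
= (92 - 48.2) / 27.1691
= 43.8 / 27.1691
= 1.61

1.61


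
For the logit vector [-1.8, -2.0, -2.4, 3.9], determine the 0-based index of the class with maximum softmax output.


Softmax is a monotonic transformation, so it preserves the argmax.
We need to find the index of the maximum logit.
Index 0: -1.8
Index 1: -2.0
Index 2: -2.4
Index 3: 3.9
Maximum logit = 3.9 at index 3

3


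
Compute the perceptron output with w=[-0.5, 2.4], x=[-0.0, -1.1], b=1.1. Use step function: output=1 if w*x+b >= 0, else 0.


z = w . x + b
= -0.5*-0.0 + 2.4*-1.1 + 1.1
= 0.0 + -2.64 + 1.1
= -2.64 + 1.1
= -1.54
Since z = -1.54 < 0, output = 0

0


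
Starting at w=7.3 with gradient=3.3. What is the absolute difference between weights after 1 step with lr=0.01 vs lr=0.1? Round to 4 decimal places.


With lr=0.01: w_new = 7.3 - 0.01 * 3.3 = 7.267
With lr=0.1: w_new = 7.3 - 0.1 * 3.3 = 6.97
Absolute difference = |7.267 - 6.97|
= 0.2970

0.2970


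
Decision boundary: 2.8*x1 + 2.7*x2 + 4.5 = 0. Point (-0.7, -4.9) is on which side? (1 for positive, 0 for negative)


Compute 2.8 * -0.7 + 2.7 * -4.9 + 4.5
= -1.96 + -13.23 + 4.5
= -10.69
Since -10.69 < 0, the point is on the negative side.

0


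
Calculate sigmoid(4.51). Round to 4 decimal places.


sigmoid(z) = 1 / (1 + exp(-z))
exp(-(4.51)) = exp(-4.51) = 0.011
1 + 0.011 = 1.011
1 / 1.011 = 0.9891

0.9891


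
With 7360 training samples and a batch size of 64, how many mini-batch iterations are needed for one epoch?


Iterations per epoch = dataset_size / batch_size
= 7360 / 64
= 115

115


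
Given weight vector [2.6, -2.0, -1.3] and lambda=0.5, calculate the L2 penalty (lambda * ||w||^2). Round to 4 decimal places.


Squaring each weight:
2.6^2 = 6.76
(-2.0)^2 = 4.0
(-1.3)^2 = 1.69
Sum of squares = 12.45
Penalty = 0.5 * 12.45 = 6.2250

6.2250


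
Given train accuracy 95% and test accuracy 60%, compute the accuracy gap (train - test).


Gap = train_accuracy - test_accuracy
= 95 - 60
= 35%
This large gap strongly indicates overfitting.

35


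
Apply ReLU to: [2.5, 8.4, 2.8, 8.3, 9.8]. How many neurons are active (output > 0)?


ReLU(x) = max(0, x) for each element:
ReLU(2.5) = 2.5
ReLU(8.4) = 8.4
ReLU(2.8) = 2.8
ReLU(8.3) = 8.3
ReLU(9.8) = 9.8
Active neurons (>0): 5

5


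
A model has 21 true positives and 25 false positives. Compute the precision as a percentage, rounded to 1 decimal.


Precision = TP / (TP + FP) * 100
= 21 / (21 + 25)
= 21 / 46
= 0.4565
= 45.7%

45.7


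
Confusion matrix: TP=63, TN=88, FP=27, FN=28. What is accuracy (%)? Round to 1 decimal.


Accuracy = (TP + TN) / (TP + TN + FP + FN) * 100
= (63 + 88) / (63 + 88 + 27 + 28)
= 151 / 206
= 0.733
= 73.3%

73.3


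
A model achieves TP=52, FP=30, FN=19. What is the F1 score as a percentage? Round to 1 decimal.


Precision = TP / (TP + FP) = 52 / 82 = 0.6341
Recall = TP / (TP + FN) = 52 / 71 = 0.7324
F1 = 2 * P * R / (P + R)
= 2 * 0.6341 * 0.7324 / (0.6341 + 0.7324)
= 0.9289 / 1.3665
= 0.6797
As percentage: 68.0%

68.0


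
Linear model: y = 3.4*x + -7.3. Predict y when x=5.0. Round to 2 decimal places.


y = 3.4 * 5.0 + (-7.3)
= 17.0 + (-7.3)
= 9.70

9.70


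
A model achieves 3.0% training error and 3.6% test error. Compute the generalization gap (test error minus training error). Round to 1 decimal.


Generalization gap = test_error - train_error
= 3.6 - 3.0
= 0.6%
A small gap suggests good generalization.

0.6


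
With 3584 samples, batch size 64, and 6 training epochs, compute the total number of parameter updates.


Iterations per epoch = 3584 / 64 = 56
Total updates = iterations_per_epoch * epochs
= 56 * 6
= 336

336


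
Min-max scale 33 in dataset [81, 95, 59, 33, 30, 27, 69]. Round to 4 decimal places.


Min = 27, Max = 95
Range = 95 - 27 = 68
Scaled = (x - min) / (max - min)
= (33 - 27) / 68
= 6 / 68
= 0.0882

0.0882


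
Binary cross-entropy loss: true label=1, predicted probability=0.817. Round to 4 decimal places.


For y=1: Loss = -log(p)
= -log(0.817)
= -(-0.2021)
= 0.2021

0.2021


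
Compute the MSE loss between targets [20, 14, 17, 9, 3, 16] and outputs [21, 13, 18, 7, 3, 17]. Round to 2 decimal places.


Differences: [-1, 1, -1, 2, 0, -1]
Squared errors: [1, 1, 1, 4, 0, 1]
Sum of squared errors = 8
MSE = 8 / 6 = 1.33

1.33


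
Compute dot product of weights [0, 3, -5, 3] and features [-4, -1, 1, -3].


Element-wise products:
0 * -4 = 0
3 * -1 = -3
-5 * 1 = -5
3 * -3 = -9
Sum = 0 + -3 + -5 + -9
= -17

-17


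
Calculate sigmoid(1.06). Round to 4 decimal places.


sigmoid(z) = 1 / (1 + exp(-z))
exp(-(1.06)) = exp(-1.06) = 0.3465
1 + 0.3465 = 1.3465
1 / 1.3465 = 0.7427

0.7427


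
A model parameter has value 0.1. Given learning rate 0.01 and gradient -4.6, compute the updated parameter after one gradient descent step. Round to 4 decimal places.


w_new = w_old - lr * gradient
= 0.1 - 0.01 * -4.6
= 0.1 - (-0.046)
= 0.1460

0.1460


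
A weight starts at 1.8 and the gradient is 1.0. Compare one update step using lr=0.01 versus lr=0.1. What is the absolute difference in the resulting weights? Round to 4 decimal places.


With lr=0.01: w_new = 1.8 - 0.01 * 1.0 = 1.79
With lr=0.1: w_new = 1.8 - 0.1 * 1.0 = 1.7
Absolute difference = |1.79 - 1.7|
= 0.0900

0.0900


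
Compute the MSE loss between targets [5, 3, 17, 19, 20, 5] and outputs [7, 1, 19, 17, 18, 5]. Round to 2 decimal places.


Differences: [-2, 2, -2, 2, 2, 0]
Squared errors: [4, 4, 4, 4, 4, 0]
Sum of squared errors = 20
MSE = 20 / 6 = 3.33

3.33


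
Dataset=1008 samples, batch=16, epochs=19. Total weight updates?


Iterations per epoch = 1008 / 16 = 63
Total updates = iterations_per_epoch * epochs
= 63 * 19
= 1197

1197


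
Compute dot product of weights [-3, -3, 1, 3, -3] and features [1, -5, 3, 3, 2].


Element-wise products:
-3 * 1 = -3
-3 * -5 = 15
1 * 3 = 3
3 * 3 = 9
-3 * 2 = -6
Sum = -3 + 15 + 3 + 9 + -6
= 18

18


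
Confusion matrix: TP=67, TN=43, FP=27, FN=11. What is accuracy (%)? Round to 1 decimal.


Accuracy = (TP + TN) / (TP + TN + FP + FN) * 100
= (67 + 43) / (67 + 43 + 27 + 11)
= 110 / 148
= 0.7432
= 74.3%

74.3


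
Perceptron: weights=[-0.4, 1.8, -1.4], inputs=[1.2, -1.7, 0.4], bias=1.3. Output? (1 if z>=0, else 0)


z = w . x + b
= -0.4*1.2 + 1.8*-1.7 + -1.4*0.4 + 1.3
= -0.48 + -3.06 + -0.56 + 1.3
= -4.1 + 1.3
= -2.8
Since z = -2.8 < 0, output = 0

0


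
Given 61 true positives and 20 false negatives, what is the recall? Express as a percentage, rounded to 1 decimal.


Recall = TP / (TP + FN) * 100
= 61 / (61 + 20)
= 61 / 81
= 0.7531
= 75.3%

75.3


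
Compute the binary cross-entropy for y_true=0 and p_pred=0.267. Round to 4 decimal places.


For y=0: Loss = -log(1-p)
= -log(1 - 0.267)
= -log(0.733)
= -(-0.3106)
= 0.3106

0.3106


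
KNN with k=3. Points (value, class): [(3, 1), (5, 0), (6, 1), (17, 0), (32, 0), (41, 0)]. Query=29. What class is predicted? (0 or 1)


Distances from query 29:
Point 32 (class 0): distance = 3
Point 17 (class 0): distance = 12
Point 41 (class 0): distance = 12
K=3 nearest neighbors: classes = [0, 0, 0]
Votes for class 1: 0 / 3
Majority vote => class 0

0


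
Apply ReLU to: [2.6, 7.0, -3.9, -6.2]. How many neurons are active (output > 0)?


ReLU(x) = max(0, x) for each element:
ReLU(2.6) = 2.6
ReLU(7.0) = 7.0
ReLU(-3.9) = 0
ReLU(-6.2) = 0
Active neurons (>0): 2

2


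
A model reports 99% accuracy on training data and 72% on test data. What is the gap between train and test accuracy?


Gap = train_accuracy - test_accuracy
= 99 - 72
= 27%
This large gap strongly indicates overfitting.

27


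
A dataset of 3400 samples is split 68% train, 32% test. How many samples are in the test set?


Train samples = 3400 * 68% = 2312
Test samples = 3400 - 2312
= 1088

1088


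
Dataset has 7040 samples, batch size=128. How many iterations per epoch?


Iterations per epoch = dataset_size / batch_size
= 7040 / 128
= 55

55


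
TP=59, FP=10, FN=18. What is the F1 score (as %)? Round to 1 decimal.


Precision = TP / (TP + FP) = 59 / 69 = 0.8551
Recall = TP / (TP + FN) = 59 / 77 = 0.7662
F1 = 2 * P * R / (P + R)
= 2 * 0.8551 * 0.7662 / (0.8551 + 0.7662)
= 1.3104 / 1.6213
= 0.8082
As percentage: 80.8%

80.8


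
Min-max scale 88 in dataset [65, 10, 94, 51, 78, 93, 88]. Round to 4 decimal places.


Min = 10, Max = 94
Range = 94 - 10 = 84
Scaled = (x - min) / (max - min)
= (88 - 10) / 84
= 78 / 84
= 0.9286

0.9286


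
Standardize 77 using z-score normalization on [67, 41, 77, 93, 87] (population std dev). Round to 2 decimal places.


Mean = (67 + 41 + 77 + 93 + 87) / 5 = 73.0
Variance = sum((x_i - mean)^2) / n = 334.4
Std = sqrt(334.4) = 18.2866
Z = (x - mean) / std
= (77 - 73.0) / 18.2866
= 4.0 / 18.2866
= 0.22

0.22


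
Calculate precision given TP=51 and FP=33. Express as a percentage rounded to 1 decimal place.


Precision = TP / (TP + FP) * 100
= 51 / (51 + 33)
= 51 / 84
= 0.6071
= 60.7%

60.7


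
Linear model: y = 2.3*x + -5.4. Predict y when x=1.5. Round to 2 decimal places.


y = 2.3 * 1.5 + (-5.4)
= 3.45 + (-5.4)
= -1.95

-1.95


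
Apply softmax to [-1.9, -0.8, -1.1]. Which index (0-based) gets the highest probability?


Softmax is a monotonic transformation, so it preserves the argmax.
We need to find the index of the maximum logit.
Index 0: -1.9
Index 1: -0.8
Index 2: -1.1
Maximum logit = -0.8 at index 1

1


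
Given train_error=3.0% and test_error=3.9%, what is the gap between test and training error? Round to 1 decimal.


Generalization gap = test_error - train_error
= 3.9 - 3.0
= 0.9%
A small gap suggests good generalization.

0.9


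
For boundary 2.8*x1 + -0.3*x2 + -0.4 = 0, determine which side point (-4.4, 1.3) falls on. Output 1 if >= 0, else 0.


Compute 2.8 * -4.4 + -0.3 * 1.3 + -0.4
= -12.32 + -0.39 + -0.4
= -13.11
Since -13.11 < 0, the point is on the negative side.

0


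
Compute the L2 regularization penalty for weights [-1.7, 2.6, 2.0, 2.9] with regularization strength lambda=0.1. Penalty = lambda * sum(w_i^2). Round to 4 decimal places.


Squaring each weight:
(-1.7)^2 = 2.89
2.6^2 = 6.76
2.0^2 = 4.0
2.9^2 = 8.41
Sum of squares = 22.06
Penalty = 0.1 * 22.06 = 2.2060

2.2060


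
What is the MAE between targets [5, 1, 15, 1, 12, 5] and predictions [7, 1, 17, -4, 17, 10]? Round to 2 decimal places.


Absolute errors: [2, 0, 2, 5, 5, 5]
Sum of absolute errors = 19
MAE = 19 / 6 = 3.17

3.17


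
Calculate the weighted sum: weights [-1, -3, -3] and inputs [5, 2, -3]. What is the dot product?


Element-wise products:
-1 * 5 = -5
-3 * 2 = -6
-3 * -3 = 9
Sum = -5 + -6 + 9
= -2

-2


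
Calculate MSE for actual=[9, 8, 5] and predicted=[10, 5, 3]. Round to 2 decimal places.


Differences: [-1, 3, 2]
Squared errors: [1, 9, 4]
Sum of squared errors = 14
MSE = 14 / 3 = 4.67

4.67


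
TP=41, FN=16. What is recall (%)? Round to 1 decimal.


Recall = TP / (TP + FN) * 100
= 41 / (41 + 16)
= 41 / 57
= 0.7193
= 71.9%

71.9


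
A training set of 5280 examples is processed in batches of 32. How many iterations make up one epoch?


Iterations per epoch = dataset_size / batch_size
= 5280 / 32
= 165

165


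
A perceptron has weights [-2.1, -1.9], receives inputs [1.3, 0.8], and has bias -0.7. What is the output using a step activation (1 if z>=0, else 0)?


z = w . x + b
= -2.1*1.3 + -1.9*0.8 + -0.7
= -2.73 + -1.52 + -0.7
= -4.25 + -0.7
= -4.95
Since z = -4.95 < 0, output = 0

0


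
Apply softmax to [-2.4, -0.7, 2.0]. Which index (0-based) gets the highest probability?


Softmax is a monotonic transformation, so it preserves the argmax.
We need to find the index of the maximum logit.
Index 0: -2.4
Index 1: -0.7
Index 2: 2.0
Maximum logit = 2.0 at index 2

2


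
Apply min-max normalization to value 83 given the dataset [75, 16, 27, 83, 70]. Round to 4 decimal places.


Min = 16, Max = 83
Range = 83 - 16 = 67
Scaled = (x - min) / (max - min)
= (83 - 16) / 67
= 67 / 67
= 1.0000

1.0000


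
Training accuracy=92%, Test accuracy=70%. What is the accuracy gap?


Gap = train_accuracy - test_accuracy
= 92 - 70
= 22%
This large gap strongly indicates overfitting.

22


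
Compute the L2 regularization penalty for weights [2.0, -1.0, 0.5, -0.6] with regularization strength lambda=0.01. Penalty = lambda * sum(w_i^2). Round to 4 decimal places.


Squaring each weight:
2.0^2 = 4.0
(-1.0)^2 = 1.0
0.5^2 = 0.25
(-0.6)^2 = 0.36
Sum of squares = 5.61
Penalty = 0.01 * 5.61 = 0.0561

0.0561


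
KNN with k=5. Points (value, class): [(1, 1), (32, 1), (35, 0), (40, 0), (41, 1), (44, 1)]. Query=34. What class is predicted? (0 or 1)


Distances from query 34:
Point 35 (class 0): distance = 1
Point 32 (class 1): distance = 2
Point 40 (class 0): distance = 6
Point 41 (class 1): distance = 7
Point 44 (class 1): distance = 10
K=5 nearest neighbors: classes = [0, 1, 0, 1, 1]
Votes for class 1: 3 / 5
Majority vote => class 1

1


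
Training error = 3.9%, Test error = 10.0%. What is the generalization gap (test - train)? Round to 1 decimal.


Generalization gap = test_error - train_error
= 10.0 - 3.9
= 6.1%
A moderate gap.

6.1


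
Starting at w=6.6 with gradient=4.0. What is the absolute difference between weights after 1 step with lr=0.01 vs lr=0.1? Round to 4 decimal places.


With lr=0.01: w_new = 6.6 - 0.01 * 4.0 = 6.56
With lr=0.1: w_new = 6.6 - 0.1 * 4.0 = 6.2
Absolute difference = |6.56 - 6.2|
= 0.3600

0.3600


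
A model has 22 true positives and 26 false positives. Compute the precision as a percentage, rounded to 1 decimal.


Precision = TP / (TP + FP) * 100
= 22 / (22 + 26)
= 22 / 48
= 0.4583
= 45.8%

45.8


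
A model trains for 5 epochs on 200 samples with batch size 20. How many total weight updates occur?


Iterations per epoch = 200 / 20 = 10
Total updates = iterations_per_epoch * epochs
= 10 * 5
= 50

50


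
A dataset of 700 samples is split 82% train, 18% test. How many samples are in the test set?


Train samples = 700 * 82% = 574
Test samples = 700 - 574
= 126

126


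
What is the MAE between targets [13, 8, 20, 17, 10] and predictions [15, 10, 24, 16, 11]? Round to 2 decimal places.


Absolute errors: [2, 2, 4, 1, 1]
Sum of absolute errors = 10
MAE = 10 / 5 = 2.00

2.00


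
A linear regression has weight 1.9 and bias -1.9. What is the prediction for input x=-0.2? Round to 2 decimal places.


y = 1.9 * -0.2 + (-1.9)
= -0.38 + (-1.9)
= -2.28

-2.28


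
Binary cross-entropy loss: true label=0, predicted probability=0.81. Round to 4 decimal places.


For y=0: Loss = -log(1-p)
= -log(1 - 0.81)
= -log(0.19)
= -(-1.6607)
= 1.6607

1.6607


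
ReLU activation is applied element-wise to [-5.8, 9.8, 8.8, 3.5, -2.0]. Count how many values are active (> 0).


ReLU(x) = max(0, x) for each element:
ReLU(-5.8) = 0
ReLU(9.8) = 9.8
ReLU(8.8) = 8.8
ReLU(3.5) = 3.5
ReLU(-2.0) = 0
Active neurons (>0): 3

3


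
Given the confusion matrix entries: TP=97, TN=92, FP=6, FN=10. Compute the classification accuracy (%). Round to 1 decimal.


Accuracy = (TP + TN) / (TP + TN + FP + FN) * 100
= (97 + 92) / (97 + 92 + 6 + 10)
= 189 / 205
= 0.922
= 92.2%

92.2


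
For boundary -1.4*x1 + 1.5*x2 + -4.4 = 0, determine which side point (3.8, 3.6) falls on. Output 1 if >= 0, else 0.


Compute -1.4 * 3.8 + 1.5 * 3.6 + -4.4
= -5.32 + 5.4 + -4.4
= -4.32
Since -4.32 < 0, the point is on the negative side.

0


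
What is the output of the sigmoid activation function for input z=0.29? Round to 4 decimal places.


sigmoid(z) = 1 / (1 + exp(-z))
exp(-(0.29)) = exp(-0.29) = 0.7483
1 + 0.7483 = 1.7483
1 / 1.7483 = 0.5720

0.5720


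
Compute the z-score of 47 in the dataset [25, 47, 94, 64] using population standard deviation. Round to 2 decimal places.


Mean = (25 + 47 + 94 + 64) / 4 = 57.5
Variance = sum((x_i - mean)^2) / n = 635.25
Std = sqrt(635.25) = 25.2042
Z = (x - mean) / std
= (47 - 57.5) / 25.2042
= -10.5 / 25.2042
= -0.42

-0.42


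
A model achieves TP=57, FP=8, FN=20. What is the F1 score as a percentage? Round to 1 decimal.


Precision = TP / (TP + FP) = 57 / 65 = 0.8769
Recall = TP / (TP + FN) = 57 / 77 = 0.7403
F1 = 2 * P * R / (P + R)
= 2 * 0.8769 * 0.7403 / (0.8769 + 0.7403)
= 1.2983 / 1.6172
= 0.8028
As percentage: 80.3%

80.3


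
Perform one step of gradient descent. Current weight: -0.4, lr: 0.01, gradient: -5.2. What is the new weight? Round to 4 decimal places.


w_new = w_old - lr * gradient
= -0.4 - 0.01 * -5.2
= -0.4 - (-0.052)
= -0.3480

-0.3480


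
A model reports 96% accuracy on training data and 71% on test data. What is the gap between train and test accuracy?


Gap = train_accuracy - test_accuracy
= 96 - 71
= 25%
This large gap strongly indicates overfitting.

25


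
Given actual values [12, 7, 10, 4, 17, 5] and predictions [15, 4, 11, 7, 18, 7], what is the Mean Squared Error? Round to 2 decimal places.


Differences: [-3, 3, -1, -3, -1, -2]
Squared errors: [9, 9, 1, 9, 1, 4]
Sum of squared errors = 33
MSE = 33 / 6 = 5.50

5.50


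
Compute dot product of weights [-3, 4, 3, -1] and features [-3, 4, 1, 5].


Element-wise products:
-3 * -3 = 9
4 * 4 = 16
3 * 1 = 3
-1 * 5 = -5
Sum = 9 + 16 + 3 + -5
= 23

23


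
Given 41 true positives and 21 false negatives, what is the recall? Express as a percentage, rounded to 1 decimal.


Recall = TP / (TP + FN) * 100
= 41 / (41 + 21)
= 41 / 62
= 0.6613
= 66.1%

66.1


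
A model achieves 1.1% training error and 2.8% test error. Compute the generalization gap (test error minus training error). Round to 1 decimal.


Generalization gap = test_error - train_error
= 2.8 - 1.1
= 1.7%
A small gap suggests good generalization.

1.7


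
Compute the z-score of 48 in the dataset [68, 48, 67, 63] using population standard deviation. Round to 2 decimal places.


Mean = (68 + 48 + 67 + 63) / 4 = 61.5
Variance = sum((x_i - mean)^2) / n = 64.25
Std = sqrt(64.25) = 8.0156
Z = (x - mean) / std
= (48 - 61.5) / 8.0156
= -13.5 / 8.0156
= -1.68

-1.68


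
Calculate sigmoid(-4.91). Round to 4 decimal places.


sigmoid(z) = 1 / (1 + exp(-z))
exp(-(-4.91)) = exp(4.91) = 135.6394
1 + 135.6394 = 136.6394
1 / 136.6394 = 0.0073

0.0073


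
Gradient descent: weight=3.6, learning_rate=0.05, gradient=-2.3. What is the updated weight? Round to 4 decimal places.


w_new = w_old - lr * gradient
= 3.6 - 0.05 * -2.3
= 3.6 - (-0.115)
= 3.7150

3.7150


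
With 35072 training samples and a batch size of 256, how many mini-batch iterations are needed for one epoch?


Iterations per epoch = dataset_size / batch_size
= 35072 / 256
= 137

137


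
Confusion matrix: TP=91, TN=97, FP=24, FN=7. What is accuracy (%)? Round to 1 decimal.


Accuracy = (TP + TN) / (TP + TN + FP + FN) * 100
= (91 + 97) / (91 + 97 + 24 + 7)
= 188 / 219
= 0.8584
= 85.8%

85.8


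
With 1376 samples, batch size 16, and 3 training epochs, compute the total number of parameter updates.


Iterations per epoch = 1376 / 16 = 86
Total updates = iterations_per_epoch * epochs
= 86 * 3
= 258

258


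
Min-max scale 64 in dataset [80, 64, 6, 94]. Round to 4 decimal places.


Min = 6, Max = 94
Range = 94 - 6 = 88
Scaled = (x - min) / (max - min)
= (64 - 6) / 88
= 58 / 88
= 0.6591

0.6591


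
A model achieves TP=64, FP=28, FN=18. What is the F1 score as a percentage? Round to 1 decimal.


Precision = TP / (TP + FP) = 64 / 92 = 0.6957
Recall = TP / (TP + FN) = 64 / 82 = 0.7805
F1 = 2 * P * R / (P + R)
= 2 * 0.6957 * 0.7805 / (0.6957 + 0.7805)
= 1.0859 / 1.4761
= 0.7356
As percentage: 73.6%

73.6


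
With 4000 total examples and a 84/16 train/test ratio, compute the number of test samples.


Train samples = 4000 * 84% = 3360
Test samples = 4000 - 3360
= 640

640


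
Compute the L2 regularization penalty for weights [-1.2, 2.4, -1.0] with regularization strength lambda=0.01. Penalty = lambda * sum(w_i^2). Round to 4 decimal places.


Squaring each weight:
(-1.2)^2 = 1.44
2.4^2 = 5.76
(-1.0)^2 = 1.0
Sum of squares = 8.2
Penalty = 0.01 * 8.2 = 0.0820

0.0820


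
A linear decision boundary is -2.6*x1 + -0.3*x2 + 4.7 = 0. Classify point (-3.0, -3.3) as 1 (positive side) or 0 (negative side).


Compute -2.6 * -3.0 + -0.3 * -3.3 + 4.7
= 7.8 + 0.99 + 4.7
= 13.49
Since 13.49 >= 0, the point is on the positive side.

1


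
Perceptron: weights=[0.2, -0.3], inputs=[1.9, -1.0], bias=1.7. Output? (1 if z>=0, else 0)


z = w . x + b
= 0.2*1.9 + -0.3*-1.0 + 1.7
= 0.38 + 0.3 + 1.7
= 0.68 + 1.7
= 2.38
Since z = 2.38 >= 0, output = 1

1


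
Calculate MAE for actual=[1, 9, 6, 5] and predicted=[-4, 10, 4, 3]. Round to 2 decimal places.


Absolute errors: [5, 1, 2, 2]
Sum of absolute errors = 10
MAE = 10 / 4 = 2.50

2.50


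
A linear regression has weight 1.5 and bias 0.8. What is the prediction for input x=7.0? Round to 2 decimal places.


y = 1.5 * 7.0 + (0.8)
= 10.5 + (0.8)
= 11.30

11.30


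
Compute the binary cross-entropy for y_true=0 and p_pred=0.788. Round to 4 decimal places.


For y=0: Loss = -log(1-p)
= -log(1 - 0.788)
= -log(0.212)
= -(-1.5512)
= 1.5512

1.5512


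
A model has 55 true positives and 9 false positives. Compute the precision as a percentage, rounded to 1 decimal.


Precision = TP / (TP + FP) * 100
= 55 / (55 + 9)
= 55 / 64
= 0.8594
= 85.9%

85.9


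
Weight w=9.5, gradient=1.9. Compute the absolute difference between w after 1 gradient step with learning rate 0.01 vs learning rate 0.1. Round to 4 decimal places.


With lr=0.01: w_new = 9.5 - 0.01 * 1.9 = 9.481
With lr=0.1: w_new = 9.5 - 0.1 * 1.9 = 9.31
Absolute difference = |9.481 - 9.31|
= 0.1710

0.1710


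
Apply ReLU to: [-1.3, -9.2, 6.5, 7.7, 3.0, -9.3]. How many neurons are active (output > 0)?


ReLU(x) = max(0, x) for each element:
ReLU(-1.3) = 0
ReLU(-9.2) = 0
ReLU(6.5) = 6.5
ReLU(7.7) = 7.7
ReLU(3.0) = 3.0
ReLU(-9.3) = 0
Active neurons (>0): 3

3


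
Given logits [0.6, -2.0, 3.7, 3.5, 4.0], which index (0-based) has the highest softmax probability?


Softmax is a monotonic transformation, so it preserves the argmax.
We need to find the index of the maximum logit.
Index 0: 0.6
Index 1: -2.0
Index 2: 3.7
Index 3: 3.5
Index 4: 4.0
Maximum logit = 4.0 at index 4

4


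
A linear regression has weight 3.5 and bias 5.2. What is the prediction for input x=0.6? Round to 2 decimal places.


y = 3.5 * 0.6 + (5.2)
= 2.1 + (5.2)
= 7.30

7.30


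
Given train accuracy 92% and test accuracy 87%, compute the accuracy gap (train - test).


Gap = train_accuracy - test_accuracy
= 92 - 87
= 5%
This moderate gap may indicate mild overfitting.

5


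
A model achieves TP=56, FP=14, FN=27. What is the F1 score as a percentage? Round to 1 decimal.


Precision = TP / (TP + FP) = 56 / 70 = 0.8
Recall = TP / (TP + FN) = 56 / 83 = 0.6747
F1 = 2 * P * R / (P + R)
= 2 * 0.8 * 0.6747 / (0.8 + 0.6747)
= 1.0795 / 1.4747
= 0.732
As percentage: 73.2%

73.2


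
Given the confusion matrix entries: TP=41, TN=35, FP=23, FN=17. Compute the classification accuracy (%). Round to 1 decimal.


Accuracy = (TP + TN) / (TP + TN + FP + FN) * 100
= (41 + 35) / (41 + 35 + 23 + 17)
= 76 / 116
= 0.6552
= 65.5%

65.5


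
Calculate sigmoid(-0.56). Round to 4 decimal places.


sigmoid(z) = 1 / (1 + exp(-z))
exp(-(-0.56)) = exp(0.56) = 1.7507
1 + 1.7507 = 2.7507
1 / 2.7507 = 0.3635

0.3635


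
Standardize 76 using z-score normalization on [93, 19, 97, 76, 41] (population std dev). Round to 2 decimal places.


Mean = (93 + 19 + 97 + 76 + 41) / 5 = 65.2
Variance = sum((x_i - mean)^2) / n = 924.16
Std = sqrt(924.16) = 30.4
Z = (x - mean) / std
= (76 - 65.2) / 30.4
= 10.8 / 30.4
= 0.36

0.36


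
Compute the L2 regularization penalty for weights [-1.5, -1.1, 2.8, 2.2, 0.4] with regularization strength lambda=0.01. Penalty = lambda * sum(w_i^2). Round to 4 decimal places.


Squaring each weight:
(-1.5)^2 = 2.25
(-1.1)^2 = 1.21
2.8^2 = 7.84
2.2^2 = 4.84
0.4^2 = 0.16
Sum of squares = 16.3
Penalty = 0.01 * 16.3 = 0.1630

0.1630


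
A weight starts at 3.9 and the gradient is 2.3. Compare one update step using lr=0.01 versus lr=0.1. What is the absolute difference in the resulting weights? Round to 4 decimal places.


With lr=0.01: w_new = 3.9 - 0.01 * 2.3 = 3.877
With lr=0.1: w_new = 3.9 - 0.1 * 2.3 = 3.67
Absolute difference = |3.877 - 3.67|
= 0.2070

0.2070


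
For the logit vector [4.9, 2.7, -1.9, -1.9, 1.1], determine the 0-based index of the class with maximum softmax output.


Softmax is a monotonic transformation, so it preserves the argmax.
We need to find the index of the maximum logit.
Index 0: 4.9
Index 1: 2.7
Index 2: -1.9
Index 3: -1.9
Index 4: 1.1
Maximum logit = 4.9 at index 0

0


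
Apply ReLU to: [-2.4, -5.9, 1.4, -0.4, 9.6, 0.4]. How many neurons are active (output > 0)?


ReLU(x) = max(0, x) for each element:
ReLU(-2.4) = 0
ReLU(-5.9) = 0
ReLU(1.4) = 1.4
ReLU(-0.4) = 0
ReLU(9.6) = 9.6
ReLU(0.4) = 0.4
Active neurons (>0): 3

3


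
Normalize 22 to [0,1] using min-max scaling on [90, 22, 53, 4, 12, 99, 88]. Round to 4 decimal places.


Min = 4, Max = 99
Range = 99 - 4 = 95
Scaled = (x - min) / (max - min)
= (22 - 4) / 95
= 18 / 95
= 0.1895

0.1895


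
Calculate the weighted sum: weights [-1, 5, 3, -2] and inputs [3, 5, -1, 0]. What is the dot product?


Element-wise products:
-1 * 3 = -3
5 * 5 = 25
3 * -1 = -3
-2 * 0 = 0
Sum = -3 + 25 + -3 + 0
= 19

19


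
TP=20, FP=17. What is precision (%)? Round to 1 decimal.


Precision = TP / (TP + FP) * 100
= 20 / (20 + 17)
= 20 / 37
= 0.5405
= 54.1%

54.1


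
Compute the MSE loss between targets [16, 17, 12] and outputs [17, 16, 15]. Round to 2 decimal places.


Differences: [-1, 1, -3]
Squared errors: [1, 1, 9]
Sum of squared errors = 11
MSE = 11 / 3 = 3.67

3.67


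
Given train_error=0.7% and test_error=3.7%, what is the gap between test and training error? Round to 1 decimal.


Generalization gap = test_error - train_error
= 3.7 - 0.7
= 3.0%
A moderate gap.

3.0


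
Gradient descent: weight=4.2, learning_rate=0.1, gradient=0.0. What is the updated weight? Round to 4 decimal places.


w_new = w_old - lr * gradient
= 4.2 - 0.1 * 0.0
= 4.2 - (0.0)
= 4.2000

4.2000


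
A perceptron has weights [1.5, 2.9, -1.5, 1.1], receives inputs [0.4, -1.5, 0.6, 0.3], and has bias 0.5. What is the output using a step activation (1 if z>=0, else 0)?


z = w . x + b
= 1.5*0.4 + 2.9*-1.5 + -1.5*0.6 + 1.1*0.3 + 0.5
= 0.6 + -4.35 + -0.9 + 0.33 + 0.5
= -4.32 + 0.5
= -3.82
Since z = -3.82 < 0, output = 0

0


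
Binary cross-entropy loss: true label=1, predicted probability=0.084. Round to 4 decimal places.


For y=1: Loss = -log(p)
= -log(0.084)
= -(-2.4769)
= 2.4769

2.4769


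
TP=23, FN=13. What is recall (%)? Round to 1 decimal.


Recall = TP / (TP + FN) * 100
= 23 / (23 + 13)
= 23 / 36
= 0.6389
= 63.9%

63.9


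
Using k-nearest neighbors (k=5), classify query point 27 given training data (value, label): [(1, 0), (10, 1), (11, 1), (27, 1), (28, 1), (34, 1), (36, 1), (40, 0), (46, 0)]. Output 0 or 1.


Distances from query 27:
Point 27 (class 1): distance = 0
Point 28 (class 1): distance = 1
Point 34 (class 1): distance = 7
Point 36 (class 1): distance = 9
Point 40 (class 0): distance = 13
K=5 nearest neighbors: classes = [1, 1, 1, 1, 0]
Votes for class 1: 4 / 5
Majority vote => class 1

1
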